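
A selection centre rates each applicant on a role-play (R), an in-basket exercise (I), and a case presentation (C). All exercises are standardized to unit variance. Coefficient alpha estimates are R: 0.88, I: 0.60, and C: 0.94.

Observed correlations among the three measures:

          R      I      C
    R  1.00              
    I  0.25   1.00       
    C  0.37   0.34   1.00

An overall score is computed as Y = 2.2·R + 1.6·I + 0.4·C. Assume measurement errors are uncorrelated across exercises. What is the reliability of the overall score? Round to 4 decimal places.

Var(Y) = 2.2² + 1.6² + 0.4² + 2·[3.52·0.25 + 0.88·0.37 + 0.64·0.34] = 7.56 + 2.8464 = 10.4064.
Because errors are independent across components, Cov(Tᵢ,Tⱼ) = Cov(Xᵢ,Xⱼ); the off-diagonal part of the true-score variance is the same as above.
True-score variance = [2.2²·0.88 + 1.6²·0.60 + 0.4²·0.94] + 2.8464 = 5.9456 + 2.8464 = 8.792.
Reliability = 8.792 / 10.4064 = 0.8449.

0.8449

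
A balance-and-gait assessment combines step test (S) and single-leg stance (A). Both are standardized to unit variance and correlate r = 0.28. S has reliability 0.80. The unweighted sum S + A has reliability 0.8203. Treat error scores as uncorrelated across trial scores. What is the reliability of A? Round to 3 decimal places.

Var(S+A) = 2 + 2·0.28 = 2.560.
True-score variance = ρ_S + ρ_A + 2·0.28, so 0.8203 = (0.80 + ρ_A + 0.56) / 2.560.
ρ_A = 0.8203·2.560 − 0.80 − 0.56 = 0.740.

0.740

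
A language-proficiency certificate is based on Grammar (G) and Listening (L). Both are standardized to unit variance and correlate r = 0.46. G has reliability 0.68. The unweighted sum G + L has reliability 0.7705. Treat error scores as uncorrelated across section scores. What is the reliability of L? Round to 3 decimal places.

Var(G+L) = 2 + 2·0.46 = 2.920.
True-score variance = ρ_G + ρ_L + 2·0.46, so 0.7705 = (0.68 + ρ_L + 0.92) / 2.920.
ρ_L = 0.7705·2.920 − 0.68 − 0.92 = 0.650.

0.650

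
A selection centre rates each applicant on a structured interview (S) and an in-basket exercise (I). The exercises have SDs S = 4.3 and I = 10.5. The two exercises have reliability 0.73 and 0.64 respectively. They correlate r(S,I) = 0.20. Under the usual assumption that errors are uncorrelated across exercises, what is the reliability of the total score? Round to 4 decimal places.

Var(S+I) = 4.3² + 10.5² + 2·[4.3·10.5·0.20] = 128.74 + 18.06 = 146.8.
With uncorrelated errors the cross-covariances are all true-score covariance, so they carry over unchanged; only the diagonal terms shrink to ρᵢσᵢ².
True-score variance = [4.3²·0.73 + 10.5²·0.64] + 18.06 = 84.0577 + 18.06 = 102.118.
Reliability = 102.118 / 146.8 = 0.6956.

0.6956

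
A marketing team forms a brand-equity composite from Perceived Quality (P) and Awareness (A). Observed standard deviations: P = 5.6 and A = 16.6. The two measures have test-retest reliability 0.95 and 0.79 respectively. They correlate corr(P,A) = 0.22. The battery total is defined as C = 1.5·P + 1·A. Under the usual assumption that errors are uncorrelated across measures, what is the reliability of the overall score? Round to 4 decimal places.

0.8493

Var(C) = 1.5²·5.6² + 16.6² + 2·[1.5·5.6·16.6·0.22] = 346.12 + 61.3536 = 407.474.
With uncorrelated errors the cross-covariances are all true-score covariance, so they carry over unchanged; only the diagonal terms shrink to ρᵢσᵢ².
True-score variance = [1.5²·5.6²·0.95 + 16.6²·0.79] + 61.3536 = 284.724 + 61.3536 = 346.078.
Reliability = 346.078 / 407.474 = 0.8493.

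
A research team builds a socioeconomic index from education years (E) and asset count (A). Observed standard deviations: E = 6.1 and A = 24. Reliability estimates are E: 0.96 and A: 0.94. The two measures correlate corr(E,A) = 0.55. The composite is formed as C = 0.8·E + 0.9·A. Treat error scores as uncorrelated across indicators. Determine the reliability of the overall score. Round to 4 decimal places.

Var(C) = 0.8²·6.1² + 0.9²·24² + 2·[0.72·6.1·24·0.55] = 490.374 + 115.949 = 606.323.
Under uncorrelated errors the observed covariances equal the true-score covariances, so only the own-variance terms attenuate.
True-score variance = [0.8²·6.1²·0.96 + 0.9²·24²·0.94] + 115.949 = 461.428 + 115.949 = 577.377.
Reliability = 577.377 / 606.323 = 0.9523.

0.9523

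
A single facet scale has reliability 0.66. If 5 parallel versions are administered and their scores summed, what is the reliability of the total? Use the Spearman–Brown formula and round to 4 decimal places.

0.9066

ρ_k = kρ / (1 + (k−1)ρ) = 5·0.66 / (1 + 4·0.66) = 3.300 / 3.640 = 0.9066.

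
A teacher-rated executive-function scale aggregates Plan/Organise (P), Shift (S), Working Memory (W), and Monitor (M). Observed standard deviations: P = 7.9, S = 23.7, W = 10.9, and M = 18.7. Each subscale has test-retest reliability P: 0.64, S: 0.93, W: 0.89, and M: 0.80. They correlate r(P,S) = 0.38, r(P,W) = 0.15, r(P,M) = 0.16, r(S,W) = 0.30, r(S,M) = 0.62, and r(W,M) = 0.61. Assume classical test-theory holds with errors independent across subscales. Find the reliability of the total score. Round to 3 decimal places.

0.936

Var(P+S+W+M) = 7.9² + 23.7² + 10.9² + 18.7² + 2·[7.9·23.7·0.38 + 7.9·10.9·0.15 + 7.9·18.7·0.16 + 23.7·10.9·0.30 + 23.7·18.7·0.62 + 10.9·18.7·0.61] = 1092.6 + 1168.63 = 2261.23.
With uncorrelated errors the cross-covariances are all true-score covariance, so they carry over unchanged; only the diagonal terms shrink to ρᵢσᵢ².
True-score variance = [7.9²·0.64 + 23.7²·0.93 + 10.9²·0.89 + 18.7²·0.80] + 1168.63 = 947.807 + 1168.63 = 2116.43.
Reliability = 2116.43 / 2261.23 = 0.936.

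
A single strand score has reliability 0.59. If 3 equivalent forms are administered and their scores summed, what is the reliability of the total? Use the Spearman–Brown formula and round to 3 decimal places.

ρ_k = kρ / (1 + (k−1)ρ) = 3·0.59 / (1 + 2·0.59) = 1.770 / 2.180 = 0.812.

0.812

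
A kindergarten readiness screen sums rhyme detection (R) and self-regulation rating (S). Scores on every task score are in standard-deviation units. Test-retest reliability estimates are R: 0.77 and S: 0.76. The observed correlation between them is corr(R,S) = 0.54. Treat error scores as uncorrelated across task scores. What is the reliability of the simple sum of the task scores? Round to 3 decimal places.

Var(R+S) = 2 + 2·[0.54] = 2 + 1.08 = 3.08.
Because errors are independent across components, Cov(Tᵢ,Tⱼ) = Cov(Xᵢ,Xⱼ); the off-diagonal part of the true-score variance is the same as above.
True-score variance = [0.77 + 0.76] + 1.08 = 1.53 + 1.08 = 2.61.
Reliability = 2.61 / 3.08 = 0.847.

0.847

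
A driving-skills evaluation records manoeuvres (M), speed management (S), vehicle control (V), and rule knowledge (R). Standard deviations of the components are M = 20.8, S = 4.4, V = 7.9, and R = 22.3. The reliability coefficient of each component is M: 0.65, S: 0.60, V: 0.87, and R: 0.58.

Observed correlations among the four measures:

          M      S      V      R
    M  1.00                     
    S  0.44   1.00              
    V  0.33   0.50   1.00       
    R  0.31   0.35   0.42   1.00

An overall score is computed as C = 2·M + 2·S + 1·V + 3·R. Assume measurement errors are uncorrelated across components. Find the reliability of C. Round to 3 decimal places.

0.735

Var(C) = 2²·20.8² + 2²·4.4² + 7.9² + 3²·22.3² + 2·[4·20.8·4.4·0.44 + 2·20.8·7.9·0.33 + 6·20.8·22.3·0.31 + 2·4.4·7.9·0.50 + 6·4.4·22.3·0.35 + 3·7.9·22.3·0.42] = 6346.02 + 3190.11 = 9536.13.
Because errors are independent across components, Cov(Tᵢ,Tⱼ) = Cov(Xᵢ,Xⱼ); the off-diagonal part of the true-score variance is the same as above.
True-score variance = [2²·20.8²·0.65 + 2²·4.4²·0.60 + 7.9²·0.87 + 3²·22.3²·0.58] + 3190.11 = 3821.48 + 3190.11 = 7011.59.
Reliability = 7011.59 / 9536.13 = 0.735.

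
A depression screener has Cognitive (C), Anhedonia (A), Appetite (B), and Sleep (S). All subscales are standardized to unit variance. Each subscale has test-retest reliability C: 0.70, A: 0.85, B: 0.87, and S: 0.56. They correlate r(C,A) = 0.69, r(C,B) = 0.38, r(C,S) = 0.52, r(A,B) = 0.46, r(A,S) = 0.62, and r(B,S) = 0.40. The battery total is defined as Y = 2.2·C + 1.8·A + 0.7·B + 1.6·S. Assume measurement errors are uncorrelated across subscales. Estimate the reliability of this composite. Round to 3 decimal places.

Var(Y) = 2.2² + 1.8² + 0.7² + 1.6² + 2·[3.96·0.69 + 1.54·0.38 + 3.52·0.52 + 1.26·0.46 + 2.88·0.62 + 1.12·0.40] = 11.13 + 15.9224 = 27.0524.
Because errors are independent across components, Cov(Tᵢ,Tⱼ) = Cov(Xᵢ,Xⱼ); the off-diagonal part of the true-score variance is the same as above.
True-score variance = [2.2²·0.70 + 1.8²·0.85 + 0.7²·0.87 + 1.6²·0.56] + 15.9224 = 8.0019 + 15.9224 = 23.9243.
Reliability = 23.9243 / 27.0524 = 0.884.

0.884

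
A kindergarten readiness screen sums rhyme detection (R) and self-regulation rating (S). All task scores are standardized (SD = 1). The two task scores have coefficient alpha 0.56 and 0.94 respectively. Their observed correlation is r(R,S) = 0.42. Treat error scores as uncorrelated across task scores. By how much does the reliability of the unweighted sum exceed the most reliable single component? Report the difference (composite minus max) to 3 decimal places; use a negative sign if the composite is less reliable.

-0.116

Var(sum) = 2 + 0.84 = 2.84; true-score variance = 1.5 + 0.84 = 2.34; composite reliability = 0.8239.
Max component reliability = 0.9400.
Difference = 0.8239 − 0.9400 = -0.116.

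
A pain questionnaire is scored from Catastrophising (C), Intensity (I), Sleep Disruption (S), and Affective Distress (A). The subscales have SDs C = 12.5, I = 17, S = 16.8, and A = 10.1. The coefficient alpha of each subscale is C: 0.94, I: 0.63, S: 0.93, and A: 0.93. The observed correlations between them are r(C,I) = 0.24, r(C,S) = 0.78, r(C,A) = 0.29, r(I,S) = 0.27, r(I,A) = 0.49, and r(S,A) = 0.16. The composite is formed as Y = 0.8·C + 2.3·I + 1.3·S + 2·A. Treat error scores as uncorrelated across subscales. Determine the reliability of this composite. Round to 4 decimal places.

0.8603

Var(Y) = 0.8²·12.5² + 2.3²·17² + 1.3²·16.8² + 2²·10.1² + 2·[1.84·12.5·17·0.24 + 1.04·12.5·16.8·0.78 + 1.6·12.5·10.1·0.29 + 2.99·17·16.8·0.27 + 4.6·17·10.1·0.49 + 2.6·16.8·10.1·0.16] = 2513.84 + 2021.87 = 4535.71.
With uncorrelated errors the cross-covariances are all true-score covariance, so they carry over unchanged; only the diagonal terms shrink to ρᵢσᵢ².
True-score variance = [0.8²·12.5²·0.94 + 2.3²·17²·0.63 + 1.3²·16.8²·0.93 + 2²·10.1²·0.93] + 2021.87 = 1880.22 + 2021.87 = 3902.1.
Reliability = 3902.1 / 4535.71 = 0.8603.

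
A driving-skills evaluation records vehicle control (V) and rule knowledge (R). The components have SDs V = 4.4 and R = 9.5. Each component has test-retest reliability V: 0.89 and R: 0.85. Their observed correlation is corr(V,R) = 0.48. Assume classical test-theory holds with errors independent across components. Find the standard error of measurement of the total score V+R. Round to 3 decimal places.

3.958

Var(total) = 109.61 + 40.128 = 149.738.
True-score variance = 93.9429 + 40.128 = 134.071, so reliability = 0.8954.
Error variance = 149.738 − 134.071 = 15.6671; SEM = √15.6671 = 3.958.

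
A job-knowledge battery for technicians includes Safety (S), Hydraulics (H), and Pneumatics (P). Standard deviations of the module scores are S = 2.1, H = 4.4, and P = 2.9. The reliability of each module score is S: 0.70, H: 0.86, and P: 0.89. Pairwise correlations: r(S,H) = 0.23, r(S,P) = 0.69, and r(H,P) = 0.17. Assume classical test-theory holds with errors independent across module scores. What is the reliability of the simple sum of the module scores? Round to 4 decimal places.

0.8992

Var(S+H+P) = 2.1² + 4.4² + 2.9² + 2·[2.1·4.4·0.23 + 2.1·2.9·0.69 + 4.4·2.9·0.17] = 32.18 + 16.993 = 49.173.
Under uncorrelated errors the observed covariances equal the true-score covariances, so only the own-variance terms attenuate.
True-score variance = [2.1²·0.70 + 4.4²·0.86 + 2.9²·0.89] + 16.993 = 27.2215 + 16.993 = 44.2145.
Reliability = 44.2145 / 49.173 = 0.8992.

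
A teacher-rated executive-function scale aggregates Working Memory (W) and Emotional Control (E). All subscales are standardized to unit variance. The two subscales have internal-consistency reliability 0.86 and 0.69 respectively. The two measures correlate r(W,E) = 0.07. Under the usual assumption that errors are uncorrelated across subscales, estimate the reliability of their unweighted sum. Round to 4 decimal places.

0.7897

Var(W+E) = 2 + 2·[0.07] = 2 + 0.14 = 2.14.
Under uncorrelated errors the observed covariances equal the true-score covariances, so only the own-variance terms attenuate.
True-score variance = [0.86 + 0.69] + 0.14 = 1.55 + 0.14 = 1.69.
Reliability = 1.69 / 2.14 = 0.7897.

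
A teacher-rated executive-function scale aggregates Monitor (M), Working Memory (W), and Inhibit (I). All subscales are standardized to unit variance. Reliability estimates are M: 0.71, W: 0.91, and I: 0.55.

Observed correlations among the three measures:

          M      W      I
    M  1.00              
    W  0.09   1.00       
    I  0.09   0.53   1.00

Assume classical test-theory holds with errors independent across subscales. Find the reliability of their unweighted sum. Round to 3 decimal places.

Var(M+W+I) = 3 + 2·[0.09 + 0.09 + 0.53] = 3 + 1.42 = 4.42.
Because errors are independent across components, Cov(Tᵢ,Tⱼ) = Cov(Xᵢ,Xⱼ); the off-diagonal part of the true-score variance is the same as above.
True-score variance = [0.71 + 0.91 + 0.55] + 1.42 = 2.17 + 1.42 = 3.59.
Reliability = 3.59 / 4.42 = 0.812.

0.812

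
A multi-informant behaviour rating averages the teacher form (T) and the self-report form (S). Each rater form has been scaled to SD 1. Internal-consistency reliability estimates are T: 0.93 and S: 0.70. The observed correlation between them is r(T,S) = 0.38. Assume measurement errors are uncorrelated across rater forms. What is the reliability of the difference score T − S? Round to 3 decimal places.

Var(T−S) = 1 + 1 − 2·0.38 = 2 − 0.76 = 1.24.
With uncorrelated errors the cross-covariances are all true-score covariance, so they carry over unchanged; only the diagonal terms shrink to ρᵢσᵢ².
True-score variance = [0.93 + 0.70] − 0.76 = 1.63 − 0.76 = 0.87.
Reliability = 0.87 / 1.24 = 0.702.

0.702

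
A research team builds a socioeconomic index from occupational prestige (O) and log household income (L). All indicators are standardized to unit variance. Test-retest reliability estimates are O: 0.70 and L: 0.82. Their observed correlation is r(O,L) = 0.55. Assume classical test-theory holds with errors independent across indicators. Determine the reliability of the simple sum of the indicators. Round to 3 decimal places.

0.845

Var(O+L) = 2 + 2·[0.55] = 2 + 1.1 = 3.1.
With uncorrelated errors the cross-covariances are all true-score covariance, so they carry over unchanged; only the diagonal terms shrink to ρᵢσᵢ².
True-score variance = [0.70 + 0.82] + 1.1 = 1.52 + 1.1 = 2.62.
Reliability = 2.62 / 3.1 = 0.845.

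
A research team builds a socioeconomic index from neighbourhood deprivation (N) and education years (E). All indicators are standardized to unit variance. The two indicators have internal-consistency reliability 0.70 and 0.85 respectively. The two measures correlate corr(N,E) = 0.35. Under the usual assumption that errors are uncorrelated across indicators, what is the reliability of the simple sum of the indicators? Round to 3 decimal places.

Var(N+E) = 2 + 2·[0.35] = 2 + 0.7 = 2.7.
With uncorrelated errors the cross-covariances are all true-score covariance, so they carry over unchanged; only the diagonal terms shrink to ρᵢσᵢ².
True-score variance = [0.70 + 0.85] + 0.7 = 1.55 + 0.7 = 2.25.
Reliability = 2.25 / 2.7 = 0.833.

0.833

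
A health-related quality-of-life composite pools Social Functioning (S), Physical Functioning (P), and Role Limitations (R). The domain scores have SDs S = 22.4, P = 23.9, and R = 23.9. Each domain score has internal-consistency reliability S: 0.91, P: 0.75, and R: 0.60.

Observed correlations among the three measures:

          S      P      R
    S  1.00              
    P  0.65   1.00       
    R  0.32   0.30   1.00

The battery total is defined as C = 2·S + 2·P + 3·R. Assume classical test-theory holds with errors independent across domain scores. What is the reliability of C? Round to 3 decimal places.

Var(C) = 2²·22.4² + 2²·23.9² + 3²·23.9² + 2·[4·22.4·23.9·0.65 + 6·22.4·23.9·0.32 + 6·23.9·23.9·0.30] = 9432.77 + 6896.01 = 16328.8.
With uncorrelated errors the cross-covariances are all true-score covariance, so they carry over unchanged; only the diagonal terms shrink to ρᵢσᵢ².
True-score variance = [2²·22.4²·0.91 + 2²·23.9²·0.75 + 3²·23.9²·0.60] + 6896.01 = 6624.57 + 6896.01 = 13520.6.
Reliability = 13520.6 / 16328.8 = 0.828.

0.828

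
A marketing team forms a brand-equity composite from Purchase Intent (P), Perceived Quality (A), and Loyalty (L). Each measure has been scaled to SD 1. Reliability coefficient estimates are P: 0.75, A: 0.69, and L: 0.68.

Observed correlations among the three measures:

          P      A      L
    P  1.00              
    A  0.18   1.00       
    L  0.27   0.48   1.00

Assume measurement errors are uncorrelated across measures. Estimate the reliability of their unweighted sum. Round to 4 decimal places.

0.8189

Var(P+A+L) = 3 + 2·[0.18 + 0.27 + 0.48] = 3 + 1.86 = 4.86.
With uncorrelated errors the cross-covariances are all true-score covariance, so they carry over unchanged; only the diagonal terms shrink to ρᵢσᵢ².
True-score variance = [0.75 + 0.69 + 0.68] + 1.86 = 2.12 + 1.86 = 3.98.
Reliability = 3.98 / 4.86 = 0.8189.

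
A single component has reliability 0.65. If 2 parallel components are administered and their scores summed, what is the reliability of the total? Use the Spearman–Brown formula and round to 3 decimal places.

ρ_k = kρ / (1 + (k−1)ρ) = 2·0.65 / (1 + 1·0.65) = 1.300 / 1.650 = 0.788.

0.788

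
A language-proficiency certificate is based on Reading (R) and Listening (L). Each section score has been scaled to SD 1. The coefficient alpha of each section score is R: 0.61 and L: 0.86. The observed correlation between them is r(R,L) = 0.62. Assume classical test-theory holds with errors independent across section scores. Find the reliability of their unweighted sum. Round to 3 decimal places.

Var(R+L) = 2 + 2·[0.62] = 2 + 1.24 = 3.24.
Because errors are independent across components, Cov(Tᵢ,Tⱼ) = Cov(Xᵢ,Xⱼ); the off-diagonal part of the true-score variance is the same as above.
True-score variance = [0.61 + 0.86] + 1.24 = 1.47 + 1.24 = 2.71.
Reliability = 2.71 / 3.24 = 0.836.

0.836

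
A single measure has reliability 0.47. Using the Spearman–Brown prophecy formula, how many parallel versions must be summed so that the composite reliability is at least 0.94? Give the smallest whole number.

18

k ≥ ρ*(1−ρ₁)/(ρ₁(1−ρ*)) = 0.94·0.53 / (0.47·0.06) = 17.667.
Smallest integer k = 18.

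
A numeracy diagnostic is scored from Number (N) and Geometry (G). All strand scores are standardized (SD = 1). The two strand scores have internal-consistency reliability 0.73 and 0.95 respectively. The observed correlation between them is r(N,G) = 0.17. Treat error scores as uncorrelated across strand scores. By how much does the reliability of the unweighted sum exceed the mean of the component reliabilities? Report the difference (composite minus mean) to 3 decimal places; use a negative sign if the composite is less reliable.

Var(sum) = 2 + 0.34 = 2.34; true-score variance = 1.68 + 0.34 = 2.02; composite reliability = 0.8632.
Mean component reliability = 0.8400.
Difference = 0.8632 − 0.8400 = 0.023.

0.023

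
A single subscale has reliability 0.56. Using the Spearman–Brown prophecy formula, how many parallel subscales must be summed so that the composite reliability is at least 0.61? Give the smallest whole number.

2

k ≥ ρ*(1−ρ₁)/(ρ₁(1−ρ*)) = 0.61·0.44 / (0.56·0.39) = 1.229.
Smallest integer k = 2.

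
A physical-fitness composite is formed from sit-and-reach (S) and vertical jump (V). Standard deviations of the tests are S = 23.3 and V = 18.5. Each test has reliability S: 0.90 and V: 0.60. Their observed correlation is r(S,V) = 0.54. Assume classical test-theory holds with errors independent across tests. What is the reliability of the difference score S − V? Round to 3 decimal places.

0.544

Var(S−V) = 23.3² + 18.5² − 2·23.3·18.5·0.54 = 885.14 − 465.534 = 419.606.
Because errors are independent across components, Cov(Tᵢ,Tⱼ) = Cov(Xᵢ,Xⱼ); the off-diagonal part of the true-score variance is the same as above.
True-score variance = [23.3²·0.90 + 18.5²·0.60] − 465.534 = 693.951 − 465.534 = 228.417.
Reliability = 228.417 / 419.606 = 0.544.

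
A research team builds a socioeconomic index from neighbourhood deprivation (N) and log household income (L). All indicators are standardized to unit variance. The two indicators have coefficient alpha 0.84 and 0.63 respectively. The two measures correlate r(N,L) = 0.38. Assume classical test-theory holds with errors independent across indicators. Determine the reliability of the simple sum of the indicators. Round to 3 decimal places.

Var(N+L) = 2 + 2·[0.38] = 2 + 0.76 = 2.76.
Because errors are independent across components, Cov(Tᵢ,Tⱼ) = Cov(Xᵢ,Xⱼ); the off-diagonal part of the true-score variance is the same as above.
True-score variance = [0.84 + 0.63] + 0.76 = 1.47 + 0.76 = 2.23.
Reliability = 2.23 / 2.76 = 0.808.

0.808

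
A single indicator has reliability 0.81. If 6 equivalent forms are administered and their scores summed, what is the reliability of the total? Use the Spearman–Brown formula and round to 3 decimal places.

0.962

ρ_k = kρ / (1 + (k−1)ρ) = 6·0.81 / (1 + 5·0.81) = 4.860 / 5.050 = 0.962.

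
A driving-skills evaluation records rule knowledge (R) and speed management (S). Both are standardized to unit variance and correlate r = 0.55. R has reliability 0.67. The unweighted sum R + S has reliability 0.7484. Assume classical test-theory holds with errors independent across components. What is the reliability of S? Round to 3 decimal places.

0.550

Var(R+S) = 2 + 2·0.55 = 3.100.
True-score variance = ρ_R + ρ_S + 2·0.55, so 0.7484 = (0.67 + ρ_S + 1.10) / 3.100.
ρ_S = 0.7484·3.100 − 0.67 − 1.10 = 0.550.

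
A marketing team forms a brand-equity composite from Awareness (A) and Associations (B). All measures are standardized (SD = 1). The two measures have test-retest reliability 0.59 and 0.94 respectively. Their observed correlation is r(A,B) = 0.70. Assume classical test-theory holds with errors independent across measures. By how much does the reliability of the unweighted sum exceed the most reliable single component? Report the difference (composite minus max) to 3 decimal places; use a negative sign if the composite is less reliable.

-0.078

Var(sum) = 2 + 1.4 = 3.4; true-score variance = 1.53 + 1.4 = 2.93; composite reliability = 0.8618.
Max component reliability = 0.9400.
Difference = 0.8618 − 0.9400 = -0.078.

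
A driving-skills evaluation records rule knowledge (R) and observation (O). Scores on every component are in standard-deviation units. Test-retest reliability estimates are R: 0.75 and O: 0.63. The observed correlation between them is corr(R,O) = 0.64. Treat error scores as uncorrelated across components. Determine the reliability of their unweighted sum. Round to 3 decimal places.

Var(R+O) = 2 + 2·[0.64] = 2 + 1.28 = 3.28.
Because errors are independent across components, Cov(Tᵢ,Tⱼ) = Cov(Xᵢ,Xⱼ); the off-diagonal part of the true-score variance is the same as above.
True-score variance = [0.75 + 0.63] + 1.28 = 1.38 + 1.28 = 2.66.
Reliability = 2.66 / 3.28 = 0.811.

0.811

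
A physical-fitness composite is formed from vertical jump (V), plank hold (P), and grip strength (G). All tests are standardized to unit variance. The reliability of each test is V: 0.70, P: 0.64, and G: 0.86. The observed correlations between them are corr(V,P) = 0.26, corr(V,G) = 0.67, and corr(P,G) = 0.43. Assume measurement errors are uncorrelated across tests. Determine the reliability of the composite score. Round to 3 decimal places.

Var(V+P+G) = 3 + 2·[0.26 + 0.67 + 0.43] = 3 + 2.72 = 5.72.
With uncorrelated errors the cross-covariances are all true-score covariance, so they carry over unchanged; only the diagonal terms shrink to ρᵢσᵢ².
True-score variance = [0.70 + 0.64 + 0.86] + 2.72 = 2.2 + 2.72 = 4.92.
Reliability = 4.92 / 5.72 = 0.860.

0.860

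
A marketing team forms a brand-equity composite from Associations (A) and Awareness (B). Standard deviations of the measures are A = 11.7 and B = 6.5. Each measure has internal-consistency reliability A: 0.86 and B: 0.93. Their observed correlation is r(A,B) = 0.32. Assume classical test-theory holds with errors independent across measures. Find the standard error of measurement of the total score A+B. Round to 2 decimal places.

Var(total) = 179.14 + 48.672 = 227.812.
True-score variance = 157.018 + 48.672 = 205.69, so reliability = 0.9029.
Error variance = 227.812 − 205.69 = 22.1221; SEM = √22.1221 = 4.70.

4.70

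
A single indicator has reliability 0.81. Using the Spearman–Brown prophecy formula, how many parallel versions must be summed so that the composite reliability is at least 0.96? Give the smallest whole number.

6

k ≥ ρ*(1−ρ₁)/(ρ₁(1−ρ*)) = 0.96·0.19 / (0.81·0.04) = 5.630.
Smallest integer k = 6.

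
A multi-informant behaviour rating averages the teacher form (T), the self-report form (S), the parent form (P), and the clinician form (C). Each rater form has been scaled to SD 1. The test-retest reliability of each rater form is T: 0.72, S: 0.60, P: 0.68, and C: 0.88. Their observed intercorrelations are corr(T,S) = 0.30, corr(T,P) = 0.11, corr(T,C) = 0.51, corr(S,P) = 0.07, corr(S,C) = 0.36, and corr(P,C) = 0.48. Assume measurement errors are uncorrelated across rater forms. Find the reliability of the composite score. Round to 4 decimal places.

0.8538

Var(T+S+P+C) = 4 + 2·[0.30 + 0.11 + 0.51 + 0.07 + 0.36 + 0.48] = 4 + 3.66 = 7.66.
With uncorrelated errors the cross-covariances are all true-score covariance, so they carry over unchanged; only the diagonal terms shrink to ρᵢσᵢ².
True-score variance = [0.72 + 0.60 + 0.68 + 0.88] + 3.66 = 2.88 + 3.66 = 6.54.
Reliability = 6.54 / 7.66 = 0.8538.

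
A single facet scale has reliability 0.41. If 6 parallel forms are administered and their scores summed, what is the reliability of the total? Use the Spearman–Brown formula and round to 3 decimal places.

0.807

ρ_k = kρ / (1 + (k−1)ρ) = 6·0.41 / (1 + 5·0.41) = 2.460 / 3.050 = 0.807.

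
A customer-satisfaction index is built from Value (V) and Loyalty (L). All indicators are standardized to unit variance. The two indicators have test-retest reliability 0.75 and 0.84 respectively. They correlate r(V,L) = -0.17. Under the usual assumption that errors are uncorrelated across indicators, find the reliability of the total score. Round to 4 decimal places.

Var(V+L) = 2 + 2·[(-0.17)] = 2 − 0.34 = 1.66.
Under uncorrelated errors the observed covariances equal the true-score covariances, so only the own-variance terms attenuate.
True-score variance = [0.75 + 0.84] − 0.34 = 1.59 − 0.34 = 1.25.
Reliability = 1.25 / 1.66 = 0.7530.

0.7530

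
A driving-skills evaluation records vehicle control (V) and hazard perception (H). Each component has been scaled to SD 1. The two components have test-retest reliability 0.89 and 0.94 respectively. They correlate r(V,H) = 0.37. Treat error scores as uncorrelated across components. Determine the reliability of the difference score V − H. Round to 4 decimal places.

Var(V−H) = 1 + 1 − 2·0.37 = 2 − 0.74 = 1.26.
Under uncorrelated errors the observed covariances equal the true-score covariances, so only the own-variance terms attenuate.
True-score variance = [0.89 + 0.94] − 0.74 = 1.83 − 0.74 = 1.09.
Reliability = 1.09 / 1.26 = 0.8651.

0.8651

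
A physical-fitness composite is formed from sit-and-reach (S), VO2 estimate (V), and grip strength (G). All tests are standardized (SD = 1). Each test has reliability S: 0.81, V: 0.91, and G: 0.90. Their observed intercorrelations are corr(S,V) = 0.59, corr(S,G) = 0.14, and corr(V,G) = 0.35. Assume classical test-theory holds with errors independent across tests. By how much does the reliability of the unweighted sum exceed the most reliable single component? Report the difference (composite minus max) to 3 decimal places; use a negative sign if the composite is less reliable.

0.016

Var(sum) = 3 + 2.16 = 5.16; true-score variance = 2.62 + 2.16 = 4.78; composite reliability = 0.9264.
Max component reliability = 0.9100.
Difference = 0.9264 − 0.9100 = 0.016.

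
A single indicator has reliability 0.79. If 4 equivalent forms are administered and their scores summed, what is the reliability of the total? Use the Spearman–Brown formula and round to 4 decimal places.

0.9377

ρ_k = kρ / (1 + (k−1)ρ) = 4·0.79 / (1 + 3·0.79) = 3.160 / 3.370 = 0.9377.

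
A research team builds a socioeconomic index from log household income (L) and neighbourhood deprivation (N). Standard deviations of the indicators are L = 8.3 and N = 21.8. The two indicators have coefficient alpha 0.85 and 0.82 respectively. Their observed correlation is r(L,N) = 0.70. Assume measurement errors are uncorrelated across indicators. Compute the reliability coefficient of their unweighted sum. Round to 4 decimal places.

Var(L+N) = 8.3² + 21.8² + 2·[8.3·21.8·0.70] = 544.13 + 253.316 = 797.446.
Under uncorrelated errors the observed covariances equal the true-score covariances, so only the own-variance terms attenuate.
True-score variance = [8.3²·0.85 + 21.8²·0.82] + 253.316 = 448.253 + 253.316 = 701.569.
Reliability = 701.569 / 797.446 = 0.8798.

0.8798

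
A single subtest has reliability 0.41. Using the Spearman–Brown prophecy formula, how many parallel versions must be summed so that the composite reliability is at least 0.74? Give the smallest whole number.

5

k ≥ ρ*(1−ρ₁)/(ρ₁(1−ρ*)) = 0.74·0.59 / (0.41·0.26) = 4.096.
Smallest integer k = 5.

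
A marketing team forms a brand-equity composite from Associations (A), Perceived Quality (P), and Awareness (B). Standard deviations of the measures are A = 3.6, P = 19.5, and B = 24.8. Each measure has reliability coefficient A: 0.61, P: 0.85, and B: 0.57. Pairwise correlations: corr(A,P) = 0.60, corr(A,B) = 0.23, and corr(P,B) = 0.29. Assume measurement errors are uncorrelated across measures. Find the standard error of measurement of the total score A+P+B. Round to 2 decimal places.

18.07

Var(total) = 1008.25 + 405.797 = 1414.05.
True-score variance = 681.691 + 405.797 = 1087.49, so reliability = 0.7691.
Error variance = 1414.05 − 1087.49 = 326.559; SEM = √326.559 = 18.07.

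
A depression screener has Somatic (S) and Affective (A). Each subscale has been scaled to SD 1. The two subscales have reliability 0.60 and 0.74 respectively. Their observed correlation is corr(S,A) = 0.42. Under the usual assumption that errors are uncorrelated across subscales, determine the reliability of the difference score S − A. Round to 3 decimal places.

Var(S−A) = 1 + 1 − 2·0.42 = 2 − 0.84 = 1.16.
Under uncorrelated errors the observed covariances equal the true-score covariances, so only the own-variance terms attenuate.
True-score variance = [0.60 + 0.74] − 0.84 = 1.34 − 0.84 = 0.5.
Reliability = 0.5 / 1.16 = 0.431.

0.431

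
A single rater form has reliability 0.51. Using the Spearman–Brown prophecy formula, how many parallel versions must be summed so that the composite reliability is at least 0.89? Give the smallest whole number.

8

k ≥ ρ*(1−ρ₁)/(ρ₁(1−ρ*)) = 0.89·0.49 / (0.51·0.11) = 7.774.
Smallest integer k = 8.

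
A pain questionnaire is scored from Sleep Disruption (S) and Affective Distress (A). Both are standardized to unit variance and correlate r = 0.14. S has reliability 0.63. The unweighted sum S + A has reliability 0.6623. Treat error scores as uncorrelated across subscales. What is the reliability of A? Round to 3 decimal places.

0.600

Var(S+A) = 2 + 2·0.14 = 2.280.
True-score variance = ρ_S + ρ_A + 2·0.14, so 0.6623 = (0.63 + ρ_A + 0.28) / 2.280.
ρ_A = 0.6623·2.280 − 0.63 − 0.28 = 0.600.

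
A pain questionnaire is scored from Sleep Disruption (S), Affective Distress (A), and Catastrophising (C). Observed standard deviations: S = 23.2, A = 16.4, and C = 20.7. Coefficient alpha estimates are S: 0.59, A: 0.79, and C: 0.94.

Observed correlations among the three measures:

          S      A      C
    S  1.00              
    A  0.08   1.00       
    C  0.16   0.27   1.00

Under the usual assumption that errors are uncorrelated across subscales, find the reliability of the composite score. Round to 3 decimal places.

0.815

Var(S+A+C) = 23.2² + 16.4² + 20.7² + 2·[23.2·16.4·0.08 + 23.2·20.7·0.16 + 16.4·20.7·0.27] = 1235.69 + 397.873 = 1633.56.
Because errors are independent across components, Cov(Tᵢ,Tⱼ) = Cov(Xᵢ,Xⱼ); the off-diagonal part of the true-score variance is the same as above.
True-score variance = [23.2²·0.59 + 16.4²·0.79 + 20.7²·0.94] + 397.873 = 932.821 + 397.873 = 1330.69.
Reliability = 1330.69 / 1633.56 = 0.815.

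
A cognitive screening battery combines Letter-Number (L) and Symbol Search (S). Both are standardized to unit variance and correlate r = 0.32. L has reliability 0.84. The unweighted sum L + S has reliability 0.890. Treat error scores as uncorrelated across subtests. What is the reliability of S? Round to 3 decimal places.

0.870

Var(L+S) = 2 + 2·0.32 = 2.640.
True-score variance = ρ_L + ρ_S + 2·0.32, so 0.890 = (0.84 + ρ_S + 0.64) / 2.640.
ρ_S = 0.890·2.640 − 0.84 − 0.64 = 0.870.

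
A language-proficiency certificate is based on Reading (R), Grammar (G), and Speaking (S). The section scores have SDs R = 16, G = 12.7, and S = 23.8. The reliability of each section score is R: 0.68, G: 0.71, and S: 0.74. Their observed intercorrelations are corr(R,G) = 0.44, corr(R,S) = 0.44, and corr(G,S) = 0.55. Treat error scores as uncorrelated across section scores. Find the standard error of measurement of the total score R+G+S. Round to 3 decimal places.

Var(total) = 983.73 + 846.406 = 1830.14.
True-score variance = 707.762 + 846.406 = 1554.17, so reliability = 0.8492.
Error variance = 1830.14 − 1554.17 = 275.968; SEM = √275.968 = 16.612.

16.612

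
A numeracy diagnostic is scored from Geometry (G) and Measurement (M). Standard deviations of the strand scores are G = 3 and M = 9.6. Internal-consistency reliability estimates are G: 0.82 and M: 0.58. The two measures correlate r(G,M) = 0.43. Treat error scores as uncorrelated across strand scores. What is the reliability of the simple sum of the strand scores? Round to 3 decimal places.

0.680

Var(G+M) = 3² + 9.6² + 2·[3·9.6·0.43] = 101.16 + 24.768 = 125.928.
Because errors are independent across components, Cov(Tᵢ,Tⱼ) = Cov(Xᵢ,Xⱼ); the off-diagonal part of the true-score variance is the same as above.
True-score variance = [3²·0.82 + 9.6²·0.58] + 24.768 = 60.8328 + 24.768 = 85.6008.
Reliability = 85.6008 / 125.928 = 0.680.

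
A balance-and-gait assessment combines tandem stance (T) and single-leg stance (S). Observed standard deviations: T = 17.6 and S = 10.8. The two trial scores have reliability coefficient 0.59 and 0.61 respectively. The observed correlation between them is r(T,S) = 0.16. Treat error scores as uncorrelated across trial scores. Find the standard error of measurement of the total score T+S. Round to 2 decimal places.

13.13

Var(total) = 426.4 + 60.8256 = 487.226.
True-score variance = 253.909 + 60.8256 = 314.734, so reliability = 0.6460.
Error variance = 487.226 − 314.734 = 172.491; SEM = √172.491 = 13.13.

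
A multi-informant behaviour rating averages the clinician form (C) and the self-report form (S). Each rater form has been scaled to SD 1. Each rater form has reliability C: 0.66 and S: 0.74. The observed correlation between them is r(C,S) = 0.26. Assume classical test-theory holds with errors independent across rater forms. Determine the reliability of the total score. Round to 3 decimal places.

Var(C+S) = 2 + 2·[0.26] = 2 + 0.52 = 2.52.
With uncorrelated errors the cross-covariances are all true-score covariance, so they carry over unchanged; only the diagonal terms shrink to ρᵢσᵢ².
True-score variance = [0.66 + 0.74] + 0.52 = 1.4 + 0.52 = 1.92.
Reliability = 1.92 / 2.52 = 0.762.

0.762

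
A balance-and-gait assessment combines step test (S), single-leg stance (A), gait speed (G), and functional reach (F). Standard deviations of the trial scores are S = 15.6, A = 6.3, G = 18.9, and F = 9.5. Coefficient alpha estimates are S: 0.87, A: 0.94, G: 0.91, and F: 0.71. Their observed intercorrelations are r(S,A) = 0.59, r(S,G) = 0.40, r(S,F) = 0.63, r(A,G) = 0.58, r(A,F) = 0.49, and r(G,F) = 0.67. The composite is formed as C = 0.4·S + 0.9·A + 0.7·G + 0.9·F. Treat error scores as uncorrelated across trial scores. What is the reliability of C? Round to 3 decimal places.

0.944

Var(C) = 0.4²·15.6² + 0.9²·6.3² + 0.7²·18.9² + 0.9²·9.5² + 2·[0.36·15.6·6.3·0.59 + 0.28·15.6·18.9·0.40 + 0.36·15.6·9.5·0.63 + 0.63·6.3·18.9·0.58 + 0.81·6.3·9.5·0.49 + 0.63·18.9·9.5·0.67] = 319.222 + 461.118 = 780.34.
Under uncorrelated errors the observed covariances equal the true-score covariances, so only the own-variance terms attenuate.
True-score variance = [0.4²·15.6²·0.87 + 0.9²·6.3²·0.94 + 0.7²·18.9²·0.91 + 0.9²·9.5²·0.71] + 461.118 = 275.278 + 461.118 = 736.397.
Reliability = 736.397 / 780.34 = 0.944.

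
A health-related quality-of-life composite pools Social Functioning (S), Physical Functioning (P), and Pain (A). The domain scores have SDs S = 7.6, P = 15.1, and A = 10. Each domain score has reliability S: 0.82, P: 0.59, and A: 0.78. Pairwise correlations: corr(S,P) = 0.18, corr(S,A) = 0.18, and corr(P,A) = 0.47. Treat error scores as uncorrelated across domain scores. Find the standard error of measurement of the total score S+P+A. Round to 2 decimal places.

11.22

Var(total) = 385.77 + 210.614 = 596.384.
True-score variance = 259.889 + 210.614 = 470.503, so reliability = 0.7889.
Error variance = 596.384 − 470.503 = 125.881; SEM = √125.881 = 11.22.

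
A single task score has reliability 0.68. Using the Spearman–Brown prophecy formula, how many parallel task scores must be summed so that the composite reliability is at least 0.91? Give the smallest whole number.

k ≥ ρ*(1−ρ₁)/(ρ₁(1−ρ*)) = 0.91·0.32 / (0.68·0.09) = 4.758.
Smallest integer k = 5.

5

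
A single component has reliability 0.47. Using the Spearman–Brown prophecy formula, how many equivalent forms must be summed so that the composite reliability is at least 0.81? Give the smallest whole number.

k ≥ ρ*(1−ρ₁)/(ρ₁(1−ρ*)) = 0.81·0.53 / (0.47·0.19) = 4.807.
Smallest integer k = 5.

5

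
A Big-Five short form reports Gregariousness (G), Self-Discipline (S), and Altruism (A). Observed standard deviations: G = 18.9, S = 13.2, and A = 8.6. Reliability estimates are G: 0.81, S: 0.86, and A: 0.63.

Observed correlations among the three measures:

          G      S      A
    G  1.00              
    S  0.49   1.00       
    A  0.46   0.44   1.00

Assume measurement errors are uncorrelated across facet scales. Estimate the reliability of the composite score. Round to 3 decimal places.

0.891

Var(G+S+A) = 18.9² + 13.2² + 8.6² + 2·[18.9·13.2·0.49 + 18.9·8.6·0.46 + 13.2·8.6·0.44] = 605.41 + 493.925 = 1099.33.
Because errors are independent across components, Cov(Tᵢ,Tⱼ) = Cov(Xᵢ,Xⱼ); the off-diagonal part of the true-score variance is the same as above.
True-score variance = [18.9²·0.81 + 13.2²·0.86 + 8.6²·0.63] + 493.925 = 485.781 + 493.925 = 979.706.
Reliability = 979.706 / 1099.33 = 0.891.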